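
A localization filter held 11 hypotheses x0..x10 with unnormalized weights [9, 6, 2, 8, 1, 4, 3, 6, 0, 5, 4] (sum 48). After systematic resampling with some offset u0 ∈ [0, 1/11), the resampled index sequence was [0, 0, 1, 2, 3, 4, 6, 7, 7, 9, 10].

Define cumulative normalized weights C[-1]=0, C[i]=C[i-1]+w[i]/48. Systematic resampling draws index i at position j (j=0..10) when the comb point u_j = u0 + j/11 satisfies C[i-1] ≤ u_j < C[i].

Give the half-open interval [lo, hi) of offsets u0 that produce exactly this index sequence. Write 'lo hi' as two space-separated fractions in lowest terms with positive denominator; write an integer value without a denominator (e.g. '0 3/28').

C = [3/16, 5/16, 17/48, 25/48, 13/24, 5/8, 11/16, 13/16, 13/16, 11/12, 1]
j=0 picked index 0: u0 ∈ [0, 3/16)
j=1 picked index 0: u0 ∈ [-1/11, 17/176)
j=2 picked index 1: u0 ∈ [1/176, 23/176)
j=3 picked index 2: u0 ∈ [7/176, 43/528)
j=4 picked index 3: u0 ∈ [-5/528, 83/528)
j=5 picked index 4: u0 ∈ [35/528, 23/264)
j=6 picked index 6: u0 ∈ [7/88, 25/176)
j=7 picked index 7: u0 ∈ [9/176, 31/176)
j=8 picked index 7: u0 ∈ [-7/176, 15/176)
j=9 picked index 9: u0 ∈ [-1/176, 13/132)
j=10 picked index 10: u0 ∈ [1/132, 1/11)
intersection: [7/88, 43/528)

7/88 43/528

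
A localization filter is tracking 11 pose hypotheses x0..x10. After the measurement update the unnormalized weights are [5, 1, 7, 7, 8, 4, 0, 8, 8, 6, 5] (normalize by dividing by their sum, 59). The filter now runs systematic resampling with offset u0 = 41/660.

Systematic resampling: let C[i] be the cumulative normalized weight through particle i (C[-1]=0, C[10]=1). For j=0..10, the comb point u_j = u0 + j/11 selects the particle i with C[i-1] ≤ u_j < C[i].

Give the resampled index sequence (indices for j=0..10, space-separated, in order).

C = [5/59, 6/59, 13/59, 20/59, 28/59, 32/59, 32/59, 40/59, 48/59, 54/59, 1]
j=0: u_0=41/660 ∈ [0, 5/59) → index 0
j=1: u_1=101/660 ∈ [6/59, 13/59) → index 2
j=2: u_2=161/660 ∈ [13/59, 20/59) → index 3
j=3: u_3=221/660 ∈ [13/59, 20/59) → index 3
j=4: u_4=281/660 ∈ [20/59, 28/59) → index 4
j=5: u_5=31/60 ∈ [28/59, 32/59) → index 5
j=6: u_6=401/660 ∈ [32/59, 40/59) → index 7
j=7: u_7=461/660 ∈ [40/59, 48/59) → index 8
j=8: u_8=521/660 ∈ [40/59, 48/59) → index 8
j=9: u_9=581/660 ∈ [48/59, 54/59) → index 9
j=10: u_10=641/660 ∈ [54/59, 1) → index 10

0 2 3 3 4 5 7 8 8 9 10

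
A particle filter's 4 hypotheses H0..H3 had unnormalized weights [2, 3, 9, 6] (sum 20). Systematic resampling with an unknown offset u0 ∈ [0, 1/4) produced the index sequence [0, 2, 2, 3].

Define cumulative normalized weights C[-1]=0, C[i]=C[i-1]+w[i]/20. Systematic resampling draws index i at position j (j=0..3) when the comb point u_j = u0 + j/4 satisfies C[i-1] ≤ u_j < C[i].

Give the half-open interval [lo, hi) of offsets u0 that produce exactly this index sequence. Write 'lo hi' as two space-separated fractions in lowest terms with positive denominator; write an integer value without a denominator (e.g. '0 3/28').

0 1/10

C = [1/10, 1/4, 7/10, 1]
j=0 picked index 0: u0 ∈ [0, 1/10)
j=1 picked index 2: u0 ∈ [0, 9/20)
j=2 picked index 2: u0 ∈ [-1/4, 1/5)
j=3 picked index 3: u0 ∈ [-1/20, 1/4)
intersection: [0, 1/10)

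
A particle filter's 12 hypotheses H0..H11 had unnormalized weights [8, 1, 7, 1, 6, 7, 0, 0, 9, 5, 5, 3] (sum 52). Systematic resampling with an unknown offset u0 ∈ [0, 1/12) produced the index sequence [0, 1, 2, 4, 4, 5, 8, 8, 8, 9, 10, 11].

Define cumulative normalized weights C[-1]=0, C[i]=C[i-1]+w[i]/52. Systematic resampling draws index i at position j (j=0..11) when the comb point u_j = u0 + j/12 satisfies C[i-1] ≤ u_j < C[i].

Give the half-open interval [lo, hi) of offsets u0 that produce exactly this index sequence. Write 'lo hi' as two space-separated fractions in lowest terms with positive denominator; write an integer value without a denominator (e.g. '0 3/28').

C = [2/13, 9/52, 4/13, 17/52, 23/52, 15/26, 15/26, 15/26, 3/4, 11/13, 49/52, 1]
j=0 picked index 0: u0 ∈ [0, 2/13)
j=1 picked index 1: u0 ∈ [11/156, 7/78)
j=2 picked index 2: u0 ∈ [1/156, 11/78)
j=3 picked index 4: u0 ∈ [1/13, 5/26)
j=4 picked index 4: u0 ∈ [-1/156, 17/156)
j=5 picked index 5: u0 ∈ [1/39, 25/156)
j=6 picked index 8: u0 ∈ [1/13, 1/4)
j=7 picked index 8: u0 ∈ [-1/156, 1/6)
j=8 picked index 8: u0 ∈ [-7/78, 1/12)
j=9 picked index 9: u0 ∈ [0, 5/52)
j=10 picked index 10: u0 ∈ [1/78, 17/156)
j=11 picked index 11: u0 ∈ [1/39, 1/12)
intersection: [1/13, 1/12)

1/13 1/12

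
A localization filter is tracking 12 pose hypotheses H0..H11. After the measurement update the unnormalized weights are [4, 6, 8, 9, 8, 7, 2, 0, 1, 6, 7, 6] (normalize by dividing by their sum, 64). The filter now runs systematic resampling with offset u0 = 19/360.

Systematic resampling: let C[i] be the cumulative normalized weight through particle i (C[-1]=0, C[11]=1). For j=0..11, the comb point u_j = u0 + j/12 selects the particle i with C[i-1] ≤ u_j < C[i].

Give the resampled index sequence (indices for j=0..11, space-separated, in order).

0 1 2 3 3 4 5 5 9 10 10 11

C = [1/16, 5/32, 9/32, 27/64, 35/64, 21/32, 11/16, 11/16, 45/64, 51/64, 29/32, 1]
j=0: u_0=19/360 ∈ [0, 1/16) → index 0
j=1: u_1=49/360 ∈ [1/16, 5/32) → index 1
j=2: u_2=79/360 ∈ [5/32, 9/32) → index 2
j=3: u_3=109/360 ∈ [9/32, 27/64) → index 3
j=4: u_4=139/360 ∈ [9/32, 27/64) → index 3
j=5: u_5=169/360 ∈ [27/64, 35/64) → index 4
j=6: u_6=199/360 ∈ [35/64, 21/32) → index 5
j=7: u_7=229/360 ∈ [35/64, 21/32) → index 5
j=8: u_8=259/360 ∈ [45/64, 51/64) → index 9
j=9: u_9=289/360 ∈ [51/64, 29/32) → index 10
j=10: u_10=319/360 ∈ [51/64, 29/32) → index 10
j=11: u_11=349/360 ∈ [29/32, 1) → index 11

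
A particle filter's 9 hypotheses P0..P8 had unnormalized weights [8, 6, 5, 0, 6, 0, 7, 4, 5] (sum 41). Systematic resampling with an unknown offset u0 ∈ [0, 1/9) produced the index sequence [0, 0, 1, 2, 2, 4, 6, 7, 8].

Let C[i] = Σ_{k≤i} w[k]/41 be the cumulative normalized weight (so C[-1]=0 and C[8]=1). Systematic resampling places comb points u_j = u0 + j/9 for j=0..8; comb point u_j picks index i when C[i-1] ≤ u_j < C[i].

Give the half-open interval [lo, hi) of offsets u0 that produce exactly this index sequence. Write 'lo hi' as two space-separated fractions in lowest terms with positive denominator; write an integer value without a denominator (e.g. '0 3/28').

1/123 7/369

C = [8/41, 14/41, 19/41, 19/41, 25/41, 25/41, 32/41, 36/41, 1]
j=0 picked index 0: u0 ∈ [0, 8/41)
j=1 picked index 0: u0 ∈ [-1/9, 31/369)
j=2 picked index 1: u0 ∈ [-10/369, 44/369)
j=3 picked index 2: u0 ∈ [1/123, 16/123)
j=4 picked index 2: u0 ∈ [-38/369, 7/369)
j=5 picked index 4: u0 ∈ [-34/369, 20/369)
j=6 picked index 6: u0 ∈ [-7/123, 14/123)
j=7 picked index 7: u0 ∈ [1/369, 37/369)
j=8 picked index 8: u0 ∈ [-4/369, 1/9)
intersection: [1/123, 7/369)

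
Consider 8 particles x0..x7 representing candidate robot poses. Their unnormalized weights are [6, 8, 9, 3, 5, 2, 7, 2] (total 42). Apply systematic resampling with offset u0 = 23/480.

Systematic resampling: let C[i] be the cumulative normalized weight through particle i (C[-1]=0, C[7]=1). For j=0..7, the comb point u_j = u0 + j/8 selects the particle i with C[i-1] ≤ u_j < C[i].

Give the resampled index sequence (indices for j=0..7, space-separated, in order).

C = [1/7, 1/3, 23/42, 13/21, 31/42, 11/14, 20/21, 1]
j=0: u_0=23/480 ∈ [0, 1/7) → index 0
j=1: u_1=83/480 ∈ [1/7, 1/3) → index 1
j=2: u_2=143/480 ∈ [1/7, 1/3) → index 1
j=3: u_3=203/480 ∈ [1/3, 23/42) → index 2
j=4: u_4=263/480 ∈ [23/42, 13/21) → index 3
j=5: u_5=323/480 ∈ [13/21, 31/42) → index 4
j=6: u_6=383/480 ∈ [11/14, 20/21) → index 6
j=7: u_7=443/480 ∈ [11/14, 20/21) → index 6

0 1 1 2 3 4 6 6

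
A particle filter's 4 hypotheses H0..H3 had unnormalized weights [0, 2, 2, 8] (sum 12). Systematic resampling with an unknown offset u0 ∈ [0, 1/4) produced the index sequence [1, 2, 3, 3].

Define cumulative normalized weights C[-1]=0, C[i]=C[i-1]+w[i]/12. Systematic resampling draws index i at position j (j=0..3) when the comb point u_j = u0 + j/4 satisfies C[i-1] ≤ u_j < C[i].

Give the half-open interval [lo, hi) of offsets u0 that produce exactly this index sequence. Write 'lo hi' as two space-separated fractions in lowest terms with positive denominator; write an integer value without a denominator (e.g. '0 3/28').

C = [0, 1/6, 1/3, 1]
j=0 picked index 1: u0 ∈ [0, 1/6)
j=1 picked index 2: u0 ∈ [-1/12, 1/12)
j=2 picked index 3: u0 ∈ [-1/6, 1/2)
j=3 picked index 3: u0 ∈ [-5/12, 1/4)
intersection: [0, 1/12)

0 1/12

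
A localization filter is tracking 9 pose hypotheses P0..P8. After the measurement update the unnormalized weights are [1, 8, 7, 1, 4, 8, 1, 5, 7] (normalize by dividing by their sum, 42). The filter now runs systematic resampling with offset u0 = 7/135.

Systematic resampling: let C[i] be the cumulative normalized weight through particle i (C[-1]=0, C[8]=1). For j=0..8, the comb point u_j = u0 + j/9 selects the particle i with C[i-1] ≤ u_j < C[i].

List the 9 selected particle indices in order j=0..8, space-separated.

1 1 2 3 4 5 7 7 8

C = [1/42, 3/14, 8/21, 17/42, 1/2, 29/42, 5/7, 5/6, 1]
j=0: u_0=7/135 ∈ [1/42, 3/14) → index 1
j=1: u_1=22/135 ∈ [1/42, 3/14) → index 1
j=2: u_2=37/135 ∈ [3/14, 8/21) → index 2
j=3: u_3=52/135 ∈ [8/21, 17/42) → index 3
j=4: u_4=67/135 ∈ [17/42, 1/2) → index 4
j=5: u_5=82/135 ∈ [1/2, 29/42) → index 5
j=6: u_6=97/135 ∈ [5/7, 5/6) → index 7
j=7: u_7=112/135 ∈ [5/7, 5/6) → index 7
j=8: u_8=127/135 ∈ [5/6, 1) → index 8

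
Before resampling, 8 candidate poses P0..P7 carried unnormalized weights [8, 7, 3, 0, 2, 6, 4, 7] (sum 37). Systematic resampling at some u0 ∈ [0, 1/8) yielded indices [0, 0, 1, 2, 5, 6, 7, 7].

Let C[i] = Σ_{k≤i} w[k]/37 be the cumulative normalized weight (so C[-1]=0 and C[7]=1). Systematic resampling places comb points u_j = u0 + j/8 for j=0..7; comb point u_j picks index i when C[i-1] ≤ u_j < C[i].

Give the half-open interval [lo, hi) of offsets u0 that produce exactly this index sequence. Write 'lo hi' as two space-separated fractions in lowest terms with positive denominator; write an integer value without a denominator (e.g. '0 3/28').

C = [8/37, 15/37, 18/37, 18/37, 20/37, 26/37, 30/37, 1]
j=0 picked index 0: u0 ∈ [0, 8/37)
j=1 picked index 0: u0 ∈ [-1/8, 27/296)
j=2 picked index 1: u0 ∈ [-5/148, 23/148)
j=3 picked index 2: u0 ∈ [9/296, 33/296)
j=4 picked index 5: u0 ∈ [3/74, 15/74)
j=5 picked index 6: u0 ∈ [23/296, 55/296)
j=6 picked index 7: u0 ∈ [9/148, 1/4)
j=7 picked index 7: u0 ∈ [-19/296, 1/8)
intersection: [23/296, 27/296)

23/296 27/296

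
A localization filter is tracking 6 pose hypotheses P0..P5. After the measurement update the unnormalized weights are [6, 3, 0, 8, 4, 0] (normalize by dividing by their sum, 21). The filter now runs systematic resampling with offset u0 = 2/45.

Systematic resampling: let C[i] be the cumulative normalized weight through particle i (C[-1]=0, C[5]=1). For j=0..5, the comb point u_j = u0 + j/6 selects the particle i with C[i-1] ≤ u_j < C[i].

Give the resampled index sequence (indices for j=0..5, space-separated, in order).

C = [2/7, 3/7, 3/7, 17/21, 1, 1]
j=0: u_0=2/45 ∈ [0, 2/7) → index 0
j=1: u_1=19/90 ∈ [0, 2/7) → index 0
j=2: u_2=17/45 ∈ [2/7, 3/7) → index 1
j=3: u_3=49/90 ∈ [3/7, 17/21) → index 3
j=4: u_4=32/45 ∈ [3/7, 17/21) → index 3
j=5: u_5=79/90 ∈ [17/21, 1) → index 4

0 0 1 3 3 4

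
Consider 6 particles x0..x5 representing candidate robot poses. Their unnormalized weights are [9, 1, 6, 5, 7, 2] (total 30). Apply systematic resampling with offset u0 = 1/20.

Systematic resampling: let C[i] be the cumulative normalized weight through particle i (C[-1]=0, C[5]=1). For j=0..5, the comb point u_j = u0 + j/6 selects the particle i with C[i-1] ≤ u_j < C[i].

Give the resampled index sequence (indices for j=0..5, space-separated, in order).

C = [3/10, 1/3, 8/15, 7/10, 14/15, 1]
j=0: u_0=1/20 ∈ [0, 3/10) → index 0
j=1: u_1=13/60 ∈ [0, 3/10) → index 0
j=2: u_2=23/60 ∈ [1/3, 8/15) → index 2
j=3: u_3=11/20 ∈ [8/15, 7/10) → index 3
j=4: u_4=43/60 ∈ [7/10, 14/15) → index 4
j=5: u_5=53/60 ∈ [7/10, 14/15) → index 4

0 0 2 3 4 4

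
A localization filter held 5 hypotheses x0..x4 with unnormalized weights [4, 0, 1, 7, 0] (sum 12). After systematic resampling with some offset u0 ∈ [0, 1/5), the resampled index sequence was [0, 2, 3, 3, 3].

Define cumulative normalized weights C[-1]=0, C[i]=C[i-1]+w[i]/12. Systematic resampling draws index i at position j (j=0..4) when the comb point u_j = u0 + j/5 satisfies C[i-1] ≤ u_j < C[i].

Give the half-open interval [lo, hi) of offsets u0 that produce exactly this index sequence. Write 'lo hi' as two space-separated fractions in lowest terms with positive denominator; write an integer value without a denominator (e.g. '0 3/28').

C = [1/3, 1/3, 5/12, 1, 1]
j=0 picked index 0: u0 ∈ [0, 1/3)
j=1 picked index 2: u0 ∈ [2/15, 13/60)
j=2 picked index 3: u0 ∈ [1/60, 3/5)
j=3 picked index 3: u0 ∈ [-11/60, 2/5)
j=4 picked index 3: u0 ∈ [-23/60, 1/5)
intersection: [2/15, 1/5)

2/15 1/5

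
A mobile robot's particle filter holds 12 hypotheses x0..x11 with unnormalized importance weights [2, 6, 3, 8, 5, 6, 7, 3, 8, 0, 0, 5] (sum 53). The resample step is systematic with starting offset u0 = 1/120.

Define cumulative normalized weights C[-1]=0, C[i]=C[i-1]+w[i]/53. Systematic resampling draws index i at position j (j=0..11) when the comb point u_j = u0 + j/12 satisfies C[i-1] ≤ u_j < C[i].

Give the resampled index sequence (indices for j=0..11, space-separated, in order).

0 1 2 3 3 4 5 6 6 8 8 11

C = [2/53, 8/53, 11/53, 19/53, 24/53, 30/53, 37/53, 40/53, 48/53, 48/53, 48/53, 1]
j=0: u_0=1/120 ∈ [0, 2/53) → index 0
j=1: u_1=11/120 ∈ [2/53, 8/53) → index 1
j=2: u_2=7/40 ∈ [8/53, 11/53) → index 2
j=3: u_3=31/120 ∈ [11/53, 19/53) → index 3
j=4: u_4=41/120 ∈ [11/53, 19/53) → index 3
j=5: u_5=17/40 ∈ [19/53, 24/53) → index 4
j=6: u_6=61/120 ∈ [24/53, 30/53) → index 5
j=7: u_7=71/120 ∈ [30/53, 37/53) → index 6
j=8: u_8=27/40 ∈ [30/53, 37/53) → index 6
j=9: u_9=91/120 ∈ [40/53, 48/53) → index 8
j=10: u_10=101/120 ∈ [40/53, 48/53) → index 8
j=11: u_11=37/40 ∈ [48/53, 1) → index 11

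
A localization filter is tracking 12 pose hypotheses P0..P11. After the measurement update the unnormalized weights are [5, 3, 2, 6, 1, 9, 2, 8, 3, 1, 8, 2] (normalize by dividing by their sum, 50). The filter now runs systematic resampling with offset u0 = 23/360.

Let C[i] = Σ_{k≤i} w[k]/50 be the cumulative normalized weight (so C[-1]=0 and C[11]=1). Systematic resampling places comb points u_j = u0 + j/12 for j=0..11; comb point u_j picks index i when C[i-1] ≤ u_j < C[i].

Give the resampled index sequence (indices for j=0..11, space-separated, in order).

0 1 3 3 5 5 7 7 8 10 10 11

C = [1/10, 4/25, 1/5, 8/25, 17/50, 13/25, 14/25, 18/25, 39/50, 4/5, 24/25, 1]
j=0: u_0=23/360 ∈ [0, 1/10) → index 0
j=1: u_1=53/360 ∈ [1/10, 4/25) → index 1
j=2: u_2=83/360 ∈ [1/5, 8/25) → index 3
j=3: u_3=113/360 ∈ [1/5, 8/25) → index 3
j=4: u_4=143/360 ∈ [17/50, 13/25) → index 5
j=5: u_5=173/360 ∈ [17/50, 13/25) → index 5
j=6: u_6=203/360 ∈ [14/25, 18/25) → index 7
j=7: u_7=233/360 ∈ [14/25, 18/25) → index 7
j=8: u_8=263/360 ∈ [18/25, 39/50) → index 8
j=9: u_9=293/360 ∈ [4/5, 24/25) → index 10
j=10: u_10=323/360 ∈ [4/5, 24/25) → index 10
j=11: u_11=353/360 ∈ [24/25, 1) → index 11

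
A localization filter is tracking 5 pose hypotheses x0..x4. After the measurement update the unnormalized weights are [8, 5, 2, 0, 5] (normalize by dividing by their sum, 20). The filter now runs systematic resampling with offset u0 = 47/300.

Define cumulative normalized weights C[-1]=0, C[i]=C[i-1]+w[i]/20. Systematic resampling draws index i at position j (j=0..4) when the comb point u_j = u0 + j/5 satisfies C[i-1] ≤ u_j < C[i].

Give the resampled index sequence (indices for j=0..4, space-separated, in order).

C = [2/5, 13/20, 3/4, 3/4, 1]
j=0: u_0=47/300 ∈ [0, 2/5) → index 0
j=1: u_1=107/300 ∈ [0, 2/5) → index 0
j=2: u_2=167/300 ∈ [2/5, 13/20) → index 1
j=3: u_3=227/300 ∈ [3/4, 1) → index 4
j=4: u_4=287/300 ∈ [3/4, 1) → index 4

0 0 1 4 4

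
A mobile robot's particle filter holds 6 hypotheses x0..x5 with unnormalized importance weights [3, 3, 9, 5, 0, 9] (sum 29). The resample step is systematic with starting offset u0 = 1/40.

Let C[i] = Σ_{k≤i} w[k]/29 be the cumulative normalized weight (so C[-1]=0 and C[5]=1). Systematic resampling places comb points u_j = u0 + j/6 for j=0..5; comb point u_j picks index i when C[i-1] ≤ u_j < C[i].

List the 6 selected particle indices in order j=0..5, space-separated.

0 1 2 3 5 5

C = [3/29, 6/29, 15/29, 20/29, 20/29, 1]
j=0: u_0=1/40 ∈ [0, 3/29) → index 0
j=1: u_1=23/120 ∈ [3/29, 6/29) → index 1
j=2: u_2=43/120 ∈ [6/29, 15/29) → index 2
j=3: u_3=21/40 ∈ [15/29, 20/29) → index 3
j=4: u_4=83/120 ∈ [20/29, 1) → index 5
j=5: u_5=103/120 ∈ [20/29, 1) → index 5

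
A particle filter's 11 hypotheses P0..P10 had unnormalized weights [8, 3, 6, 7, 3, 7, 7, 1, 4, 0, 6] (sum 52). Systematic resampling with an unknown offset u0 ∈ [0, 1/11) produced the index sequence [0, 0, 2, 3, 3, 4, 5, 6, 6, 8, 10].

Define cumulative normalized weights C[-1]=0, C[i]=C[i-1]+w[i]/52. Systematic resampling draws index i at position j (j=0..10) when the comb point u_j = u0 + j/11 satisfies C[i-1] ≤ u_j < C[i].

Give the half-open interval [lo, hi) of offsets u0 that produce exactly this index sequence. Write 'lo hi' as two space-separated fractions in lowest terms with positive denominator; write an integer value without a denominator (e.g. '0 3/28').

C = [2/13, 11/52, 17/52, 6/13, 27/52, 17/26, 41/52, 21/26, 23/26, 23/26, 1]
j=0 picked index 0: u0 ∈ [0, 2/13)
j=1 picked index 0: u0 ∈ [-1/11, 9/143)
j=2 picked index 2: u0 ∈ [17/572, 83/572)
j=3 picked index 3: u0 ∈ [31/572, 27/143)
j=4 picked index 3: u0 ∈ [-21/572, 14/143)
j=5 picked index 4: u0 ∈ [1/143, 37/572)
j=6 picked index 5: u0 ∈ [-15/572, 31/286)
j=7 picked index 6: u0 ∈ [5/286, 87/572)
j=8 picked index 6: u0 ∈ [-21/286, 35/572)
j=9 picked index 8: u0 ∈ [-3/286, 19/286)
j=10 picked index 10: u0 ∈ [-7/286, 1/11)
intersection: [31/572, 35/572)

31/572 35/572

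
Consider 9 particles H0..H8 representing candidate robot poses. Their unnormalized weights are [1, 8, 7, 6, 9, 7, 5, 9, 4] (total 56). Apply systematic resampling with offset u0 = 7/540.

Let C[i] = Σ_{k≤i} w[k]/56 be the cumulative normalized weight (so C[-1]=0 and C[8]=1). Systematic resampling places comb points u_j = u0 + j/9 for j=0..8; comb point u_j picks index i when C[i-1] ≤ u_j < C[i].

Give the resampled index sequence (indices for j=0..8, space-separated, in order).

0 1 2 3 4 5 6 7 7

C = [1/56, 9/56, 2/7, 11/28, 31/56, 19/28, 43/56, 13/14, 1]
j=0: u_0=7/540 ∈ [0, 1/56) → index 0
j=1: u_1=67/540 ∈ [1/56, 9/56) → index 1
j=2: u_2=127/540 ∈ [9/56, 2/7) → index 2
j=3: u_3=187/540 ∈ [2/7, 11/28) → index 3
j=4: u_4=247/540 ∈ [11/28, 31/56) → index 4
j=5: u_5=307/540 ∈ [31/56, 19/28) → index 5
j=6: u_6=367/540 ∈ [19/28, 43/56) → index 6
j=7: u_7=427/540 ∈ [43/56, 13/14) → index 7
j=8: u_8=487/540 ∈ [43/56, 13/14) → index 7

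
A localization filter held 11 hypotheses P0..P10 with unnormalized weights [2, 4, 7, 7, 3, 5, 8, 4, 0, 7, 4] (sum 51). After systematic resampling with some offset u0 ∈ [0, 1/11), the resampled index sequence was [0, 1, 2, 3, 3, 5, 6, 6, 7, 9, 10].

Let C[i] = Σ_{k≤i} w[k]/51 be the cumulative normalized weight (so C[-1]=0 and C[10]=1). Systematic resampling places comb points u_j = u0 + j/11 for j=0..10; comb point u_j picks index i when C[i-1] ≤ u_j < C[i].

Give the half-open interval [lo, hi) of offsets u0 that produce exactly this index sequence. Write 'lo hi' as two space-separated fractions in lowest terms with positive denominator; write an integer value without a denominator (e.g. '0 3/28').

7/561 5/187

C = [2/51, 2/17, 13/51, 20/51, 23/51, 28/51, 12/17, 40/51, 40/51, 47/51, 1]
j=0 picked index 0: u0 ∈ [0, 2/51)
j=1 picked index 1: u0 ∈ [-29/561, 5/187)
j=2 picked index 2: u0 ∈ [-12/187, 41/561)
j=3 picked index 3: u0 ∈ [-10/561, 67/561)
j=4 picked index 3: u0 ∈ [-61/561, 16/561)
j=5 picked index 5: u0 ∈ [-2/561, 53/561)
j=6 picked index 6: u0 ∈ [2/561, 30/187)
j=7 picked index 6: u0 ∈ [-49/561, 13/187)
j=8 picked index 7: u0 ∈ [-4/187, 32/561)
j=9 picked index 9: u0 ∈ [-19/561, 58/561)
j=10 picked index 10: u0 ∈ [7/561, 1/11)
intersection: [7/561, 5/187)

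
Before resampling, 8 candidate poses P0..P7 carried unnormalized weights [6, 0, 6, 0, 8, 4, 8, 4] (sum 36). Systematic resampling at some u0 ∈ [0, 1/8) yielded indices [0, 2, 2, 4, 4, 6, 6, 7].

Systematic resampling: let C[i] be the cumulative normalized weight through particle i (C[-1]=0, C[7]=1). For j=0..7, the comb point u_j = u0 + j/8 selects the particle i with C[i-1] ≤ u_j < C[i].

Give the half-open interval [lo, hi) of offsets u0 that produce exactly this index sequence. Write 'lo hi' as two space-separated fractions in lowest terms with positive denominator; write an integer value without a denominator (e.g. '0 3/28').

C = [1/6, 1/6, 1/3, 1/3, 5/9, 2/3, 8/9, 1]
j=0 picked index 0: u0 ∈ [0, 1/6)
j=1 picked index 2: u0 ∈ [1/24, 5/24)
j=2 picked index 2: u0 ∈ [-1/12, 1/12)
j=3 picked index 4: u0 ∈ [-1/24, 13/72)
j=4 picked index 4: u0 ∈ [-1/6, 1/18)
j=5 picked index 6: u0 ∈ [1/24, 19/72)
j=6 picked index 6: u0 ∈ [-1/12, 5/36)
j=7 picked index 7: u0 ∈ [1/72, 1/8)
intersection: [1/24, 1/18)

1/24 1/18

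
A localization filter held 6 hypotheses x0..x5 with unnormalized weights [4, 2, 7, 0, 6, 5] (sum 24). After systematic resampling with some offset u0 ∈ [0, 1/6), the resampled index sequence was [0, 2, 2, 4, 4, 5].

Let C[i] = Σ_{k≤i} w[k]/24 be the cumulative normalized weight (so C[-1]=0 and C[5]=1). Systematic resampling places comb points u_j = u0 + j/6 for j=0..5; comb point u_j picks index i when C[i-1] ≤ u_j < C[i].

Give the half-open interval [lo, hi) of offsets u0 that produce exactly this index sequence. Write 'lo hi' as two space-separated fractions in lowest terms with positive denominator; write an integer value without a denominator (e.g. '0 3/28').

1/12 1/8

C = [1/6, 1/4, 13/24, 13/24, 19/24, 1]
j=0 picked index 0: u0 ∈ [0, 1/6)
j=1 picked index 2: u0 ∈ [1/12, 3/8)
j=2 picked index 2: u0 ∈ [-1/12, 5/24)
j=3 picked index 4: u0 ∈ [1/24, 7/24)
j=4 picked index 4: u0 ∈ [-1/8, 1/8)
j=5 picked index 5: u0 ∈ [-1/24, 1/6)
intersection: [1/12, 1/8)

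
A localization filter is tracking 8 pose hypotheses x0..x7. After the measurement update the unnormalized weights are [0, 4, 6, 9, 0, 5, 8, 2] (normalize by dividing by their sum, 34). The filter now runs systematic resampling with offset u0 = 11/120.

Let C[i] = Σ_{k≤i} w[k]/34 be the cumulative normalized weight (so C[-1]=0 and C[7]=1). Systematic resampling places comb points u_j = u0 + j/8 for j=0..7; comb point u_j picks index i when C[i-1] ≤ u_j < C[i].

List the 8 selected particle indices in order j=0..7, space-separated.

C = [0, 2/17, 5/17, 19/34, 19/34, 12/17, 16/17, 1]
j=0: u_0=11/120 ∈ [0, 2/17) → index 1
j=1: u_1=13/60 ∈ [2/17, 5/17) → index 2
j=2: u_2=41/120 ∈ [5/17, 19/34) → index 3
j=3: u_3=7/15 ∈ [5/17, 19/34) → index 3
j=4: u_4=71/120 ∈ [19/34, 12/17) → index 5
j=5: u_5=43/60 ∈ [12/17, 16/17) → index 6
j=6: u_6=101/120 ∈ [12/17, 16/17) → index 6
j=7: u_7=29/30 ∈ [16/17, 1) → index 7

1 2 3 3 5 6 6 7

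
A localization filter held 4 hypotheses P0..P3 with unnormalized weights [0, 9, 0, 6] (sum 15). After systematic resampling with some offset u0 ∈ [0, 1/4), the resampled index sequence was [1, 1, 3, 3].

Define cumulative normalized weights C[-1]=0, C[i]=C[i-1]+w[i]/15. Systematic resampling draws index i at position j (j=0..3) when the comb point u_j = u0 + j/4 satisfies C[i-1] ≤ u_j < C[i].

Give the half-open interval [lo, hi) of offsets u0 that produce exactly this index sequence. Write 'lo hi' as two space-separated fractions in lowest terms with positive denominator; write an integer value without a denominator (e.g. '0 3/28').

C = [0, 3/5, 3/5, 1]
j=0 picked index 1: u0 ∈ [0, 3/5)
j=1 picked index 1: u0 ∈ [-1/4, 7/20)
j=2 picked index 3: u0 ∈ [1/10, 1/2)
j=3 picked index 3: u0 ∈ [-3/20, 1/4)
intersection: [1/10, 1/4)

1/10 1/4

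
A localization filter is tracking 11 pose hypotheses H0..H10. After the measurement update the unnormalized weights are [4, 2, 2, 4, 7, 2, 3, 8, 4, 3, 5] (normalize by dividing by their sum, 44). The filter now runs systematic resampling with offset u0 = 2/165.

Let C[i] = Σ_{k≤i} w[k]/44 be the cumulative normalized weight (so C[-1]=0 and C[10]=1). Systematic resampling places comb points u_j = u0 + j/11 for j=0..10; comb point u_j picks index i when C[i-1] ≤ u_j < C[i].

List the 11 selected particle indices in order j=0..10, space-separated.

0 1 3 4 4 5 7 7 8 9 10

C = [1/11, 3/22, 2/11, 3/11, 19/44, 21/44, 6/11, 8/11, 9/11, 39/44, 1]
j=0: u_0=2/165 ∈ [0, 1/11) → index 0
j=1: u_1=17/165 ∈ [1/11, 3/22) → index 1
j=2: u_2=32/165 ∈ [2/11, 3/11) → index 3
j=3: u_3=47/165 ∈ [3/11, 19/44) → index 4
j=4: u_4=62/165 ∈ [3/11, 19/44) → index 4
j=5: u_5=7/15 ∈ [19/44, 21/44) → index 5
j=6: u_6=92/165 ∈ [6/11, 8/11) → index 7
j=7: u_7=107/165 ∈ [6/11, 8/11) → index 7
j=8: u_8=122/165 ∈ [8/11, 9/11) → index 8
j=9: u_9=137/165 ∈ [9/11, 39/44) → index 9
j=10: u_10=152/165 ∈ [39/44, 1) → index 10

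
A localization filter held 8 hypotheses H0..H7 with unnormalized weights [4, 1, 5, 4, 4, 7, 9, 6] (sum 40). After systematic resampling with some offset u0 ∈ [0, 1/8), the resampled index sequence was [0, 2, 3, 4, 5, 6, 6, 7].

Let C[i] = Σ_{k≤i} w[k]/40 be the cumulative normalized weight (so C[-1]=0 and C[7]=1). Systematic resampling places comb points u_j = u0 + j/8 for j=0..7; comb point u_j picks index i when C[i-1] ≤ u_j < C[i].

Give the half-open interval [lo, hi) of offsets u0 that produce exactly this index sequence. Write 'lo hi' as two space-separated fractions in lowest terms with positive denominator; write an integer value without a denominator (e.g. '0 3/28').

0 3/40

C = [1/10, 1/8, 1/4, 7/20, 9/20, 5/8, 17/20, 1]
j=0 picked index 0: u0 ∈ [0, 1/10)
j=1 picked index 2: u0 ∈ [0, 1/8)
j=2 picked index 3: u0 ∈ [0, 1/10)
j=3 picked index 4: u0 ∈ [-1/40, 3/40)
j=4 picked index 5: u0 ∈ [-1/20, 1/8)
j=5 picked index 6: u0 ∈ [0, 9/40)
j=6 picked index 6: u0 ∈ [-1/8, 1/10)
j=7 picked index 7: u0 ∈ [-1/40, 1/8)
intersection: [0, 3/40)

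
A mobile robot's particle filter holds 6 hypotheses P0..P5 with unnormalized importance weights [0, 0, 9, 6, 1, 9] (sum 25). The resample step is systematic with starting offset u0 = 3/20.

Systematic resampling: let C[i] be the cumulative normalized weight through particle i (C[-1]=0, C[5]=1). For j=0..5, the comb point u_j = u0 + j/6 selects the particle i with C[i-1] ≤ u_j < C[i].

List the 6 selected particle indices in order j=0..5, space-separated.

2 2 3 5 5 5

C = [0, 0, 9/25, 3/5, 16/25, 1]
j=0: u_0=3/20 ∈ [0, 9/25) → index 2
j=1: u_1=19/60 ∈ [0, 9/25) → index 2
j=2: u_2=29/60 ∈ [9/25, 3/5) → index 3
j=3: u_3=13/20 ∈ [16/25, 1) → index 5
j=4: u_4=49/60 ∈ [16/25, 1) → index 5
j=5: u_5=59/60 ∈ [16/25, 1) → index 5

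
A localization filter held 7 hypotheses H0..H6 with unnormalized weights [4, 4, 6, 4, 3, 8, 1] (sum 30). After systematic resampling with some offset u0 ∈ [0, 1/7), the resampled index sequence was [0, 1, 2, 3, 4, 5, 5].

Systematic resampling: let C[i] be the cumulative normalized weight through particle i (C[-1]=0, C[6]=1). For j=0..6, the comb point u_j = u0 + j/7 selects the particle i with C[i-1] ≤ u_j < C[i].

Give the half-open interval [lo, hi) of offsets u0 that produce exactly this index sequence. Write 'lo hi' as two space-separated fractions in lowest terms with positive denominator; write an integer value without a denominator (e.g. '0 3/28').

4/105 23/210

C = [2/15, 4/15, 7/15, 3/5, 7/10, 29/30, 1]
j=0 picked index 0: u0 ∈ [0, 2/15)
j=1 picked index 1: u0 ∈ [-1/105, 13/105)
j=2 picked index 2: u0 ∈ [-2/105, 19/105)
j=3 picked index 3: u0 ∈ [4/105, 6/35)
j=4 picked index 4: u0 ∈ [1/35, 9/70)
j=5 picked index 5: u0 ∈ [-1/70, 53/210)
j=6 picked index 5: u0 ∈ [-11/70, 23/210)
intersection: [4/105, 23/210)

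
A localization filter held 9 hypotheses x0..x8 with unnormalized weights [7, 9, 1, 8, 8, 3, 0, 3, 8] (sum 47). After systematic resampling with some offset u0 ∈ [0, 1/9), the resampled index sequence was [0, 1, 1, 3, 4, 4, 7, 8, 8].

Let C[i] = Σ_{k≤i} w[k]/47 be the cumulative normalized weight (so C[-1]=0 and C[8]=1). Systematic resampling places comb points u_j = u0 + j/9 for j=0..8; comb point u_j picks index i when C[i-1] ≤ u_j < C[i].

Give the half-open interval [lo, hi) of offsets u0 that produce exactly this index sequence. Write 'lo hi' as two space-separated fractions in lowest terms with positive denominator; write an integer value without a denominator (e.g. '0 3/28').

14/141 1/9

C = [7/47, 16/47, 17/47, 25/47, 33/47, 36/47, 36/47, 39/47, 1]
j=0 picked index 0: u0 ∈ [0, 7/47)
j=1 picked index 1: u0 ∈ [16/423, 97/423)
j=2 picked index 1: u0 ∈ [-31/423, 50/423)
j=3 picked index 3: u0 ∈ [4/141, 28/141)
j=4 picked index 4: u0 ∈ [37/423, 109/423)
j=5 picked index 4: u0 ∈ [-10/423, 62/423)
j=6 picked index 7: u0 ∈ [14/141, 23/141)
j=7 picked index 8: u0 ∈ [22/423, 2/9)
j=8 picked index 8: u0 ∈ [-25/423, 1/9)
intersection: [14/141, 1/9)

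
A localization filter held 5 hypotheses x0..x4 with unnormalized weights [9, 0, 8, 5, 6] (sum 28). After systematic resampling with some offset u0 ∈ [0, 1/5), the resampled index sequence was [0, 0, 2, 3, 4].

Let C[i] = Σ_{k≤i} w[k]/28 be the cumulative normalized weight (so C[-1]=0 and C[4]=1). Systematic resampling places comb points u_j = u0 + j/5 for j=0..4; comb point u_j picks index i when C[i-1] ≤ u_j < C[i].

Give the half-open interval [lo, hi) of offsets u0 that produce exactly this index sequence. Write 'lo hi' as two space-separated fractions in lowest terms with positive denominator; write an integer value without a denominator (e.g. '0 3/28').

1/140 17/140

C = [9/28, 9/28, 17/28, 11/14, 1]
j=0 picked index 0: u0 ∈ [0, 9/28)
j=1 picked index 0: u0 ∈ [-1/5, 17/140)
j=2 picked index 2: u0 ∈ [-11/140, 29/140)
j=3 picked index 3: u0 ∈ [1/140, 13/70)
j=4 picked index 4: u0 ∈ [-1/70, 1/5)
intersection: [1/140, 17/140)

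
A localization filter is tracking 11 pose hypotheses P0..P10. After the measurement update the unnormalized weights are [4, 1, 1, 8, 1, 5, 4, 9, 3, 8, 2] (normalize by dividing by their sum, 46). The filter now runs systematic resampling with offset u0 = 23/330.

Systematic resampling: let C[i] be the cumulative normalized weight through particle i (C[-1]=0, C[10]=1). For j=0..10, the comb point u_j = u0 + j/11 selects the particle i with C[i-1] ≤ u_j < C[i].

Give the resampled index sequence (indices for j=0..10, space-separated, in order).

C = [2/23, 5/46, 3/23, 7/23, 15/46, 10/23, 12/23, 33/46, 18/23, 22/23, 1]
j=0: u_0=23/330 ∈ [0, 2/23) → index 0
j=1: u_1=53/330 ∈ [3/23, 7/23) → index 3
j=2: u_2=83/330 ∈ [3/23, 7/23) → index 3
j=3: u_3=113/330 ∈ [15/46, 10/23) → index 5
j=4: u_4=13/30 ∈ [15/46, 10/23) → index 5
j=5: u_5=173/330 ∈ [12/23, 33/46) → index 7
j=6: u_6=203/330 ∈ [12/23, 33/46) → index 7
j=7: u_7=233/330 ∈ [12/23, 33/46) → index 7
j=8: u_8=263/330 ∈ [18/23, 22/23) → index 9
j=9: u_9=293/330 ∈ [18/23, 22/23) → index 9
j=10: u_10=323/330 ∈ [22/23, 1) → index 10

0 3 3 5 5 7 7 7 9 9 10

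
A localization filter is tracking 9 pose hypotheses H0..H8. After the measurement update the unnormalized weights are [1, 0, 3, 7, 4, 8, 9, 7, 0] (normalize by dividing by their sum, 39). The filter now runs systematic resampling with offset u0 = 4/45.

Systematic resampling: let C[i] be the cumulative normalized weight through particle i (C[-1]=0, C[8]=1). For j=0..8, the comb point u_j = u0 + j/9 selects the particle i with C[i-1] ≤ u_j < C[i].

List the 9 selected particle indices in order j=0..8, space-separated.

2 3 4 5 5 6 6 7 7

C = [1/39, 1/39, 4/39, 11/39, 5/13, 23/39, 32/39, 1, 1]
j=0: u_0=4/45 ∈ [1/39, 4/39) → index 2
j=1: u_1=1/5 ∈ [4/39, 11/39) → index 3
j=2: u_2=14/45 ∈ [11/39, 5/13) → index 4
j=3: u_3=19/45 ∈ [5/13, 23/39) → index 5
j=4: u_4=8/15 ∈ [5/13, 23/39) → index 5
j=5: u_5=29/45 ∈ [23/39, 32/39) → index 6
j=6: u_6=34/45 ∈ [23/39, 32/39) → index 6
j=7: u_7=13/15 ∈ [32/39, 1) → index 7
j=8: u_8=44/45 ∈ [32/39, 1) → index 7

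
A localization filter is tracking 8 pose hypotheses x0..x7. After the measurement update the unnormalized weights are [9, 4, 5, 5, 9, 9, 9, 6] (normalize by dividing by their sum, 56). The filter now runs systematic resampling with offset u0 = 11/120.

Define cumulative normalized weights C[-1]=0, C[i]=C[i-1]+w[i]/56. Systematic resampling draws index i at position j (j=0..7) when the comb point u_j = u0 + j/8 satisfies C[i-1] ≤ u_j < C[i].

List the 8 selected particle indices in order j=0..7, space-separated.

0 1 3 4 5 5 6 7

C = [9/56, 13/56, 9/28, 23/56, 4/7, 41/56, 25/28, 1]
j=0: u_0=11/120 ∈ [0, 9/56) → index 0
j=1: u_1=13/60 ∈ [9/56, 13/56) → index 1
j=2: u_2=41/120 ∈ [9/28, 23/56) → index 3
j=3: u_3=7/15 ∈ [23/56, 4/7) → index 4
j=4: u_4=71/120 ∈ [4/7, 41/56) → index 5
j=5: u_5=43/60 ∈ [4/7, 41/56) → index 5
j=6: u_6=101/120 ∈ [41/56, 25/28) → index 6
j=7: u_7=29/30 ∈ [25/28, 1) → index 7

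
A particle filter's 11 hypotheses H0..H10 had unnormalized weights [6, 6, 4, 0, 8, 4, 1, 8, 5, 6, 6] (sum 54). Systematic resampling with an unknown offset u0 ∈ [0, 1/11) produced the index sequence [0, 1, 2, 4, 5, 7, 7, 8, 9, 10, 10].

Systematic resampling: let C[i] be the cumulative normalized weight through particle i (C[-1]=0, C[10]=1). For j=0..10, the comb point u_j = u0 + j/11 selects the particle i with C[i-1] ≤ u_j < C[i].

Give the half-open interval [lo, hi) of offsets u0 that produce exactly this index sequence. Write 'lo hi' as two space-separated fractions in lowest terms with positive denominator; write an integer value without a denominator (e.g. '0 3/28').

49/594 1/11

C = [1/9, 2/9, 8/27, 8/27, 4/9, 14/27, 29/54, 37/54, 7/9, 8/9, 1]
j=0 picked index 0: u0 ∈ [0, 1/9)
j=1 picked index 1: u0 ∈ [2/99, 13/99)
j=2 picked index 2: u0 ∈ [4/99, 34/297)
j=3 picked index 4: u0 ∈ [7/297, 17/99)
j=4 picked index 5: u0 ∈ [8/99, 46/297)
j=5 picked index 7: u0 ∈ [49/594, 137/594)
j=6 picked index 7: u0 ∈ [-5/594, 83/594)
j=7 picked index 8: u0 ∈ [29/594, 14/99)
j=8 picked index 9: u0 ∈ [5/99, 16/99)
j=9 picked index 10: u0 ∈ [7/99, 2/11)
j=10 picked index 10: u0 ∈ [-2/99, 1/11)
intersection: [49/594, 1/11)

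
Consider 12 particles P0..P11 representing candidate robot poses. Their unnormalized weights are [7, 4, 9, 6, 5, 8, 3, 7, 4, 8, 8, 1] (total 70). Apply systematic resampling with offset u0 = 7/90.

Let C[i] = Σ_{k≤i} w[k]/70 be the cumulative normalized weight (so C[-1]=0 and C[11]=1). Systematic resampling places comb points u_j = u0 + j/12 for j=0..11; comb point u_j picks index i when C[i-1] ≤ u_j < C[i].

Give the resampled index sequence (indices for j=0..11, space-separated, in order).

0 2 2 3 4 5 6 7 8 9 10 11

C = [1/10, 11/70, 2/7, 13/35, 31/70, 39/70, 3/5, 7/10, 53/70, 61/70, 69/70, 1]
j=0: u_0=7/90 ∈ [0, 1/10) → index 0
j=1: u_1=29/180 ∈ [11/70, 2/7) → index 2
j=2: u_2=11/45 ∈ [11/70, 2/7) → index 2
j=3: u_3=59/180 ∈ [2/7, 13/35) → index 3
j=4: u_4=37/90 ∈ [13/35, 31/70) → index 4
j=5: u_5=89/180 ∈ [31/70, 39/70) → index 5
j=6: u_6=26/45 ∈ [39/70, 3/5) → index 6
j=7: u_7=119/180 ∈ [3/5, 7/10) → index 7
j=8: u_8=67/90 ∈ [7/10, 53/70) → index 8
j=9: u_9=149/180 ∈ [53/70, 61/70) → index 9
j=10: u_10=41/45 ∈ [61/70, 69/70) → index 10
j=11: u_11=179/180 ∈ [69/70, 1) → index 11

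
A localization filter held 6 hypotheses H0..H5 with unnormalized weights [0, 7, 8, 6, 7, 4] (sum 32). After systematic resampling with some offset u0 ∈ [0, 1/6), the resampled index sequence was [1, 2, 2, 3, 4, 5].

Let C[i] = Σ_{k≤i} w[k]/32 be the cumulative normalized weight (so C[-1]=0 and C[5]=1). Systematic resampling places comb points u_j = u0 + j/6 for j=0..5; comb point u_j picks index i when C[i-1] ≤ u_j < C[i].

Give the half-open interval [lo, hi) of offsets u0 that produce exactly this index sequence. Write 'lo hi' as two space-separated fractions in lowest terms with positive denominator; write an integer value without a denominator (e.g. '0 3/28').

C = [0, 7/32, 15/32, 21/32, 7/8, 1]
j=0 picked index 1: u0 ∈ [0, 7/32)
j=1 picked index 2: u0 ∈ [5/96, 29/96)
j=2 picked index 2: u0 ∈ [-11/96, 13/96)
j=3 picked index 3: u0 ∈ [-1/32, 5/32)
j=4 picked index 4: u0 ∈ [-1/96, 5/24)
j=5 picked index 5: u0 ∈ [1/24, 1/6)
intersection: [5/96, 13/96)

5/96 13/96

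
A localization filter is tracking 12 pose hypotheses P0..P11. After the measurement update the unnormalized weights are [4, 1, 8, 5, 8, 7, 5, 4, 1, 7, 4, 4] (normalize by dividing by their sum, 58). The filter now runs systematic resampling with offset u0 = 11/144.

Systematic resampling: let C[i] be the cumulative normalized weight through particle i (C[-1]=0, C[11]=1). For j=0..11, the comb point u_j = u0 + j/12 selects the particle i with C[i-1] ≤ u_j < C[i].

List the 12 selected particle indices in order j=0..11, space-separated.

C = [2/29, 5/58, 13/58, 9/29, 13/29, 33/58, 19/29, 21/29, 43/58, 25/29, 27/29, 1]
j=0: u_0=11/144 ∈ [2/29, 5/58) → index 1
j=1: u_1=23/144 ∈ [5/58, 13/58) → index 2
j=2: u_2=35/144 ∈ [13/58, 9/29) → index 3
j=3: u_3=47/144 ∈ [9/29, 13/29) → index 4
j=4: u_4=59/144 ∈ [9/29, 13/29) → index 4
j=5: u_5=71/144 ∈ [13/29, 33/58) → index 5
j=6: u_6=83/144 ∈ [33/58, 19/29) → index 6
j=7: u_7=95/144 ∈ [19/29, 21/29) → index 7
j=8: u_8=107/144 ∈ [43/58, 25/29) → index 9
j=9: u_9=119/144 ∈ [43/58, 25/29) → index 9
j=10: u_10=131/144 ∈ [25/29, 27/29) → index 10
j=11: u_11=143/144 ∈ [27/29, 1) → index 11

1 2 3 4 4 5 6 7 9 9 10 11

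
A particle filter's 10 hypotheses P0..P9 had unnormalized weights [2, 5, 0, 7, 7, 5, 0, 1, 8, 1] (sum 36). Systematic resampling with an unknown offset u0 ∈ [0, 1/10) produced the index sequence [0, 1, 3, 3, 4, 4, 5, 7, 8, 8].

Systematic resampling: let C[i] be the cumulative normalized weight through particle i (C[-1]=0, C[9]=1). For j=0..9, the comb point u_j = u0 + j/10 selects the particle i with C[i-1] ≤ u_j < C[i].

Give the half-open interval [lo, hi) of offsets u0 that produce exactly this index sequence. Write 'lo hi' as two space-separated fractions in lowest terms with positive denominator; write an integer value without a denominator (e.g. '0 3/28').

1/45 1/20

C = [1/18, 7/36, 7/36, 7/18, 7/12, 13/18, 13/18, 3/4, 35/36, 1]
j=0 picked index 0: u0 ∈ [0, 1/18)
j=1 picked index 1: u0 ∈ [-2/45, 17/180)
j=2 picked index 3: u0 ∈ [-1/180, 17/90)
j=3 picked index 3: u0 ∈ [-19/180, 4/45)
j=4 picked index 4: u0 ∈ [-1/90, 11/60)
j=5 picked index 4: u0 ∈ [-1/9, 1/12)
j=6 picked index 5: u0 ∈ [-1/60, 11/90)
j=7 picked index 7: u0 ∈ [1/45, 1/20)
j=8 picked index 8: u0 ∈ [-1/20, 31/180)
j=9 picked index 8: u0 ∈ [-3/20, 13/180)
intersection: [1/45, 1/20)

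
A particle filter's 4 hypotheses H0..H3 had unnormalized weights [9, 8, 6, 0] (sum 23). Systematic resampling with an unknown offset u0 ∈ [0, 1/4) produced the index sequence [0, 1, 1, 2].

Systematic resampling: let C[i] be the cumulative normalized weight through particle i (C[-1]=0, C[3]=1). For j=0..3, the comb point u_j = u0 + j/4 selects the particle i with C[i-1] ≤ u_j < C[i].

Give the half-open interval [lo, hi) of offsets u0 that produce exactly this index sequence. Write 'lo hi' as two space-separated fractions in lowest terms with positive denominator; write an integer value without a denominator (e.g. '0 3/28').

C = [9/23, 17/23, 1, 1]
j=0 picked index 0: u0 ∈ [0, 9/23)
j=1 picked index 1: u0 ∈ [13/92, 45/92)
j=2 picked index 1: u0 ∈ [-5/46, 11/46)
j=3 picked index 2: u0 ∈ [-1/92, 1/4)
intersection: [13/92, 11/46)

13/92 11/46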